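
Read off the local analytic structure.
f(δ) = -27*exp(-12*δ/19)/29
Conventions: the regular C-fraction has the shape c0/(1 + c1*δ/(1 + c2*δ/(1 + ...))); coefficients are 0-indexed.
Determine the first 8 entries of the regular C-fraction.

The regular C-fraction coefficients are [-27/29, 12/19, -6/19, 2/19, -2/19, 6/95, -6/95, 6/133].

Taylor coefficients (expand at 0): a_0 = -27/29, a_1 = 324/551, a_2 = -1944/10469, a_3 = 7776/198911, a_4 = -23328/3779309, a_5 = 279936/359034355, a_6 = -559872/6821652745, a_7 = 6718464/907279815085.
c0 = a_0 = -27/29. Peel one level at a time: if S = 1 + c*δ/S' with S'(0) = 1, then c is the δ-coefficient of S and S' = c*δ/(S - 1).
S_1 = c0/f = 1 + (12/19)*δ + (72/361)*δ^2 + ...; c1 = 12/19.
S_2 = c1*δ/(S_1 - 1) = 1 + (-6/19)*δ + (12/361)*δ^2 + ...; c2 = -6/19.
S_3 = c2*δ/(S_2 - 1) = 1 + (2/19)*δ + (4/361)*δ^2 + ...; c3 = 2/19.
S_4 = c3*δ/(S_3 - 1) = 1 + (-2/19)*δ + (12/1805)*δ^2 + ...; c4 = -2/19.
S_5 = c4*δ/(S_4 - 1) = 1 + (6/95)*δ + (36/9025)*δ^2 + ...; c5 = 6/95.
S_6 = c5*δ/(S_5 - 1) = 1 + (-6/95)*δ + (36/12635)*δ^2 + ...; c6 = -6/95.
S_7 = c6*δ/(S_6 - 1) = 1 + (6/133)*δ + ...; c7 = 6/133.


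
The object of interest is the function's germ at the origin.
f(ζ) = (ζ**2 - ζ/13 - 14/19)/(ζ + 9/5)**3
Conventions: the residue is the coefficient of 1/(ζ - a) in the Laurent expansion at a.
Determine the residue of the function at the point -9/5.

At the order-3 pole -9/5 set g(ζ) = (ζ - (-9/5))^3*f(ζ) = ζ**2 - ζ/13 - 14/19.
Order-3 pole: residue = g''(a)/2; g''(-9/5) = 2, so the residue is 1.

The residue is 1.


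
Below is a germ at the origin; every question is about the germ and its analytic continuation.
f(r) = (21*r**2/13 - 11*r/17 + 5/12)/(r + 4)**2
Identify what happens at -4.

The denominator factor r + 4 vanishes at -4 and appears to the power 2; the numerator there equals 76513/2652, nonzero, and no other factor vanishes.
Hence a pole whose order is the multiplicity, 2.

The point is a pole of order 2.


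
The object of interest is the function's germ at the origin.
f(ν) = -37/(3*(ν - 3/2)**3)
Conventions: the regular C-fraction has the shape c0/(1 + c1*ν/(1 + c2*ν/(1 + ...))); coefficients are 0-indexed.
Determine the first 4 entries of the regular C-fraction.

The regular C-fraction coefficients are [296/81, -2, 2/3, -4/9].

Taylor coefficients (expand at 0): a_0 = 296/81, a_1 = 592/81, a_2 = 2368/243, a_3 = 23680/2187.
c0 = a_0 = 296/81. Peel one level at a time: if S = 1 + c*ν/S' with S'(0) = 1, then c is the ν-coefficient of S and S' = c*ν/(S - 1).
S_1 = c0/f = 1 + (-2)*ν + (4/3)*ν^2 + ...; c1 = -2.
S_2 = c1*ν/(S_1 - 1) = 1 + (2/3)*ν + (8/27)*ν^2 + ...; c2 = 2/3.
S_3 = c2*ν/(S_2 - 1) = 1 + (-4/9)*ν + ...; c3 = -4/9.


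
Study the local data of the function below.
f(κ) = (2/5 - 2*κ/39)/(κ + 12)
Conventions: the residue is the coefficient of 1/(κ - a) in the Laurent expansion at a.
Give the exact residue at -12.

At the order-1 pole -12 set g(κ) = (κ - (-12))*f(κ) = 2/5 - 2*κ/39.
Simple pole: residue = g(a) at a = -12, which is 66/65.

The residue is 66/65.


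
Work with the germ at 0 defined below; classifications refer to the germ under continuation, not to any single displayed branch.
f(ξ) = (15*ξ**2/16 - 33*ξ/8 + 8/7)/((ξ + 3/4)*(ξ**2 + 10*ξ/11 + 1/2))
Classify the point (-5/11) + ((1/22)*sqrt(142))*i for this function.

The denominator factor ξ**2 + 10*ξ/11 + 1/2 vanishes at (-5/11) + ((1/22)*sqrt(142))*i and appears to the power 1; the numerator there equals (79591/27104) - ((219/968)*sqrt(142))*i, nonzero, and no other factor vanishes.
Hence a pole whose order is the multiplicity, 1.

The point is a pole of order 1.


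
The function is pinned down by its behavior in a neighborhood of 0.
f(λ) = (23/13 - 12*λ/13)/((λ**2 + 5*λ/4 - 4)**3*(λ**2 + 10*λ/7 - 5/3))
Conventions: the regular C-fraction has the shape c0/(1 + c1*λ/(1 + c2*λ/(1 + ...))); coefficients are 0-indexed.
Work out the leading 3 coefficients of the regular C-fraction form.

Taylor coefficients (expand at 0): a_0 = 69/4160, a_1 = 9837/465920, a_2 = 5491539/130457600.
c0 = a_0 = 69/4160. Peel one level at a time: if S = 1 + c*λ/S' with S'(0) = 1, then c is the λ-coefficient of S and S' = c*λ/(S - 1).
S_1 = c0/f = 1 + (-3279/2576)*λ + (-4349199/4739840)*λ^2 + ...; c1 = -3279/2576.
S_2 = c1*λ/(S_1 - 1) = 1 + (-1449733/2011120)*λ + ...; c2 = -1449733/2011120.

The regular C-fraction coefficients are [69/4160, -3279/2576, -1449733/2011120].


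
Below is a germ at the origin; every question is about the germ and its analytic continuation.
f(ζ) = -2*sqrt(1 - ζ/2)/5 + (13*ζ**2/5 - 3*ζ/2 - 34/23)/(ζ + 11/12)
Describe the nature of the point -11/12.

The denominator factor ζ + 11/12 vanishes at -11/12 and appears to the power 1; the numerator there equals 34469/16560, nonzero, and no other factor vanishes.
The branch terms are analytic at this point.
Hence a pole whose order is the multiplicity, 1.

The point is a pole of order 1.


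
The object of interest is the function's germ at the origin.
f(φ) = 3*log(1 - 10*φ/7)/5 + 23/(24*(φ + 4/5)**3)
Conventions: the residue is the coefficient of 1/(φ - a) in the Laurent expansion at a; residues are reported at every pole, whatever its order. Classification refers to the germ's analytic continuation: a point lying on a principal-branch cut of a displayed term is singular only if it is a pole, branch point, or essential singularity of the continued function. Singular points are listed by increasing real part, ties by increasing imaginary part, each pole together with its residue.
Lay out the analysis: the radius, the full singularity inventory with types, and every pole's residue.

Denominator factor (φ + 4/5)^3: pole of order 3 at -4/5, modulus 4/5.
Branch term (3/5)*log(1 - φ/(7/10)): its argument vanishes at φ = 7/10, a logarithmic branch point, modulus 7/10.
The radius of convergence is the smallest modulus among the singular points: 7/10.
The branch term is analytic at -4/5 and contributes nothing to the residue; only the rational part matters.
At the order-3 pole -4/5 set g(φ) = (φ - (-4/5))^3*(rational part) = 23/24.
Order-3 pole: residue = g''(a)/2; g''(-4/5) = 0, so the residue is 0.
List the singular points by increasing real part (a conjugate pair: the negative imaginary part first).

Radius of convergence at 0: 7/10.
At -4/5: a pole of order 3; residue 0.
At 7/10: a logarithmic branch point.


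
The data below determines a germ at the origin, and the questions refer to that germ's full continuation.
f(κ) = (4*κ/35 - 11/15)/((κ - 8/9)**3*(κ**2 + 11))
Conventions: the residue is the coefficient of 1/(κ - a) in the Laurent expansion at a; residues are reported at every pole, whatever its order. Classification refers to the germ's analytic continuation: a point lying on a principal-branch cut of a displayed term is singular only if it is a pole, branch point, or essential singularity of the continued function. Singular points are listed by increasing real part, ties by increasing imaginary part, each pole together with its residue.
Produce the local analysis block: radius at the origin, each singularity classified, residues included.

Radius of convergence at 0: 8/9.
At -(sqrt(11))*i: a pole of order 1; residue (-56848149/60968871250) - ((26923914/30484435625)*sqrt(11))*i.
At (sqrt(11))*i: a pole of order 1; residue (-56848149/60968871250) + ((26923914/30484435625)*sqrt(11))*i.
At 8/9: a pole of order 3; residue 56848149/30484435625.

Denominator factor (κ - 8/9)^3: pole of order 3 at 8/9, modulus 8/9.
Denominator factor (κ**2 + 11): discriminant -44, complex-conjugate roots (sqrt(11))*i and -(sqrt(11))*i; poles of order 1, moduli sqrt(11) and sqrt(11).
The radius of convergence is the smallest modulus among the singular points: 8/9.
The factor κ**2 + 11 splits as (κ - a)(κ - a') with a = -(sqrt(11))*i, a' = (sqrt(11))*i. At the order-1 pole a set g(κ) = (κ - a)*f(κ) = [(4*κ/35 - 11/15)/(κ - 8/9)**3] / (κ - a').
Simple pole: residue = g(a) at a = -(sqrt(11))*i, which is (-56848149/60968871250) - ((26923914/30484435625)*sqrt(11))*i.
The factor κ**2 + 11 splits as (κ - a)(κ - a') with a = (sqrt(11))*i, a' = -(sqrt(11))*i. At the order-1 pole a set g(κ) = (κ - a)*f(κ) = [(4*κ/35 - 11/15)/(κ - 8/9)**3] / (κ - a').
Simple pole: residue = g(a) at a = (sqrt(11))*i, which is (-56848149/60968871250) + ((26923914/30484435625)*sqrt(11))*i.
At the order-3 pole 8/9 set g(κ) = (κ - (8/9))^3*f(κ) = (4*κ/35 - 11/15)/(κ**2 + 11).
Order-3 pole: residue = g''(a)/2; g''(8/9) = 113696298/30484435625, so the residue is 56848149/30484435625.
List the singular points by increasing real part (a conjugate pair: the negative imaginary part first).


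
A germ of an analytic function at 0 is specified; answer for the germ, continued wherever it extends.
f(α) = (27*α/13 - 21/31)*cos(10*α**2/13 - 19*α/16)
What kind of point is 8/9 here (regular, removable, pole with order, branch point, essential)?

The point is a regular point.

There is no denominator, hence no pole anywhere.
The factor cos(10*α**2/13 - 19*α/16) is entire.
So the germ continues analytically to 8/9.


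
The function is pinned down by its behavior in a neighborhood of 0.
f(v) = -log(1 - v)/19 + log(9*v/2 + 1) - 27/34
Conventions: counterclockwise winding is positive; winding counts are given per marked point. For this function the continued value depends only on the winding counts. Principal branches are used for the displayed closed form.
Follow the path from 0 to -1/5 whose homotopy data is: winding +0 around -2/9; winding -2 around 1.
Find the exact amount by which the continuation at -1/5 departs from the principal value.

The rational part is single-valued and drops out of the difference; each branch term changes only by its own monodromy.
(-1/19)*log(1 - v/(1)): each positive loop around 1 adds 2*pi*i to the log, so winding -2 contributes (-1/19)*(-2)*2*pi*i = (4/19)*pi*i.
(1)*log(1 - v/(-2/9)): winding 0 around -2/9, so this term returns to its principal value, contribution 0.
Summing the contributions at v = -1/5 gives (4/19)*pi*i.

Continued minus principal equals (4/19)*pi*i.


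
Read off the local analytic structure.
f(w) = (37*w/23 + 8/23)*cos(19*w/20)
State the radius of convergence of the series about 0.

The radius of convergence is infinite.

The factor cos(19*w/20) is entire and contributes no finite singular point.
The polynomial part has no poles.
No finite singular points: the Taylor series at 0 converges everywhere.


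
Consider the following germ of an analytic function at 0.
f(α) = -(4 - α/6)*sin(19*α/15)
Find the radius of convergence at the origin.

The factor -sin(19*α/15) is entire and contributes no finite singular point.
The polynomial part has no poles.
No finite singular points: the Taylor series at 0 converges everywhere.

The radius of convergence is infinite.


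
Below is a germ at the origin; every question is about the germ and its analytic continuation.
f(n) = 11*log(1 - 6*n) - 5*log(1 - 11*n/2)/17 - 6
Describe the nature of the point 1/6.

The term (11)*log(1 - n/(1/6)) has argument 1 - 1/6/(1/6) = 0 at 1/6: a logarithmic (infinitely-sheeted) branch point; the remaining terms are analytic or single-valued there.

The point is a logarithmic branch point.


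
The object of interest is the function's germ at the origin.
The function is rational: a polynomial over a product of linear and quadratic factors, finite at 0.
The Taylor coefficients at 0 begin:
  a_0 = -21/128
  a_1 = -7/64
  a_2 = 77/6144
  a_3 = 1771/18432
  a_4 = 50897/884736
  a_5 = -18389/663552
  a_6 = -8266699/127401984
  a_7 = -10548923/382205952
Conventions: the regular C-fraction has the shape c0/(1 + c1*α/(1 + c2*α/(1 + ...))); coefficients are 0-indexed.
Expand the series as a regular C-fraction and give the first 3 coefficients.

Taylor coefficients (read off): a_0 = -21/128, a_1 = -7/64, a_2 = 77/6144.
c0 = a_0 = -21/128. Peel one level at a time: if S = 1 + c*α/S' with S'(0) = 1, then c is the α-coefficient of S and S' = c*α/(S - 1).
S_1 = c0/f = 1 + (-2/3)*α + (25/48)*α^2 + ...; c1 = -2/3.
S_2 = c1*α/(S_1 - 1) = 1 + (25/32)*α + ...; c2 = 25/32.

The regular C-fraction coefficients are [-21/128, -2/3, 25/32].


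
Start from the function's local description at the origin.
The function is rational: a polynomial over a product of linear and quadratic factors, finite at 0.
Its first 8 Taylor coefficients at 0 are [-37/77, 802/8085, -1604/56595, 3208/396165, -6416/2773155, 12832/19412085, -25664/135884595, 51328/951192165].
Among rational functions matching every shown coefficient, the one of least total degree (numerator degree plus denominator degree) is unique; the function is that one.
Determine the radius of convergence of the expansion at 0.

No rational of total degree below 2 reproduces all 8 coefficients; solving the [1/1] Pade equations on them gives f(r) = (-2*r/15 - 37/22)/(r + 7/2), whose expansion matches every shown term.
Denominator factor (r + 7/2): pole of order 1 at -7/2, modulus 7/2.
The radius of convergence is the smallest modulus among the singular points: 7/2.

The radius of convergence is 7/2.


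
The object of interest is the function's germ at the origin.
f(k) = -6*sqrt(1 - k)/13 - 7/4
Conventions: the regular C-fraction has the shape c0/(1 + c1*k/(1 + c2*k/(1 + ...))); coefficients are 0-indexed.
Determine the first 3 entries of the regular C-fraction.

Taylor coefficients (expand at 0): a_0 = -115/52, a_1 = 3/13, a_2 = 3/52.
c0 = a_0 = -115/52. Peel one level at a time: if S = 1 + c*k/S' with S'(0) = 1, then c is the k-coefficient of S and S' = c*k/(S - 1).
S_1 = c0/f = 1 + (12/115)*k + (489/13225)*k^2 + ...; c1 = 12/115.
S_2 = c1*k/(S_1 - 1) = 1 + (-163/460)*k + ...; c2 = -163/460.

The regular C-fraction coefficients are [-115/52, 12/115, -163/460].


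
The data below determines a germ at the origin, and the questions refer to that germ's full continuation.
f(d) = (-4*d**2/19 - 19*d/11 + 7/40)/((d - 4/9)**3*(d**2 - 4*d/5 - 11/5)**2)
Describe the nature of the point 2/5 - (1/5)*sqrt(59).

The point is a pole of order 2.

The denominator factor d**2 - 4*d/5 - 11/5 vanishes at 2/5 - (1/5)*sqrt(59) and appears to the power 2; the numerator there equals -43741/41800 + (1981/5225)*sqrt(59), nonzero, and no other factor vanishes.
Hence a pole whose order is the multiplicity, 2.


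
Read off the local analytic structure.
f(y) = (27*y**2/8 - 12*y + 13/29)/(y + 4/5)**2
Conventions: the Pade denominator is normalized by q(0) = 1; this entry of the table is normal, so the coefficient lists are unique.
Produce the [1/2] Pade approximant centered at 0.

Taylor coefficients needed (expand at 0): a_0 = 325/464, a_1 = -19025/928, a_2 = 411525/7424, a_3 = -98875/928.
Write the denominator as Q(y) = 1 + q1*y + q2*y^2. Requiring Q*f - P = O(y^4) with deg P <= 1 kills the coefficients of y^2..y^3 in Q*f:
  y^2: a_2 + q1*a_1 + q2*a_0 = 0, i.e. 411525/7424 + (-19025/928)*q1 + (325/464)*q2 = 0.
  y^3: a_3 + q1*a_2 + q2*a_1 = 0, i.e. -98875/928 + (411525/7424)*q1 + (-19025/928)*q2 = 0.
Solving this linear system: q1 = 11704181/4204982, q2 = 78340201/33639856.
The numerator is Q*f truncated at degree 1: P0 = a_0 = 325/464; P1 = a_1 + q1*a_0 = -624069525/33639856.

The Pade approximant has numerator coefficients [325/464, -624069525/33639856]; denominator coefficients [1, 11704181/4204982, 78340201/33639856].


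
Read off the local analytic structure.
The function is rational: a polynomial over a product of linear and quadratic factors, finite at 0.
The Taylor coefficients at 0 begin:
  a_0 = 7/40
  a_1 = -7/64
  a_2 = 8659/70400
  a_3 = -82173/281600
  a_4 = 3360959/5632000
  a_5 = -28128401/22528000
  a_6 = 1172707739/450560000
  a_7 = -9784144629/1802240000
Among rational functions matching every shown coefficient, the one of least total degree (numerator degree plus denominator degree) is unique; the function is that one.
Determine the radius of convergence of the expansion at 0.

The radius of convergence is -5/4 + (1/28)*sqrt(2345).

No rational of total degree below 4 reproduces all 8 coefficients; solving the [2/2] Pade equations on them gives f(r) = (3*r**2/11 - 9*r/32 - 1/4)/(r**2 - 5*r/2 - 10/7), whose expansion matches every shown term.
Denominator factor (r**2 - 5*r/2 - 10/7): discriminant 335/28, real irrational roots 5/4 + (1/28)*sqrt(2345) and 5/4 - (1/28)*sqrt(2345); poles of order 1, moduli 5/4 + (1/28)*sqrt(2345) and -5/4 + (1/28)*sqrt(2345).
The radius of convergence is the smallest modulus among the singular points: -5/4 + (1/28)*sqrt(2345).


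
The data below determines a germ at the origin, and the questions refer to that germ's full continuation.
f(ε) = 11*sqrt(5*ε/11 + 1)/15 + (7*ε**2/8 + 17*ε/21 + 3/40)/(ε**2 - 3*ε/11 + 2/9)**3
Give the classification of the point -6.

The point is a regular point.

Denominator factors: ε**2 - 3*ε/11 + 2/9 = 3748/99 at ε = -6 — none vanishes.
Branch term sqrt(1 - ε/(-11/5)): argument at -6 is -19/11, nonzero, so -6 is not its branch point (a point on a principal cut is still regular for the continued germ).
So the germ continues analytically to -6.


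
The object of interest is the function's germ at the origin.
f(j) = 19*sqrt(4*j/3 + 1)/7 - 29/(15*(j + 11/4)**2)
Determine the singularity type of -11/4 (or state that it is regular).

The point is a pole of order 2.

The denominator factor j + 11/4 vanishes at -11/4 and appears to the power 2; the numerator there equals -29/15, nonzero, and no other factor vanishes.
The branch terms are analytic at this point.
Hence a pole whose order is the multiplicity, 2.


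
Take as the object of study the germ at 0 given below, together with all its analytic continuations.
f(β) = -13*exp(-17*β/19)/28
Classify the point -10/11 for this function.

There is no denominator, hence no pole anywhere.
The factor exp(-17*β/19) is entire.
So the germ continues analytically to -10/11.

The point is a regular point.


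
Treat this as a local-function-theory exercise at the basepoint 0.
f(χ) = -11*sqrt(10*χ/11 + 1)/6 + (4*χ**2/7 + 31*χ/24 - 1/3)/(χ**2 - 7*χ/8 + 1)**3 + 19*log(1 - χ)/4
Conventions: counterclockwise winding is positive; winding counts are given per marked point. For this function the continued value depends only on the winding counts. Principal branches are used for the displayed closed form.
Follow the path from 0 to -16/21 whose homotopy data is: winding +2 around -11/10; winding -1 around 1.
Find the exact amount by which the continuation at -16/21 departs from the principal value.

The rational part is single-valued and drops out of the difference; each branch term changes only by its own monodromy.
(-11/6)*sqrt(1 - χ/(-11/10)): winding +2 is even, the square root returns to the same sheet, contribution 0.
(19/4)*log(1 - χ/(1)): each positive loop around 1 adds 2*pi*i to the log, so winding -1 contributes (19/4)*(-1)*2*pi*i = -(19/2)*pi*i.
Summing the contributions at χ = -16/21 gives -(19/2)*pi*i.

Continued minus principal equals -(19/2)*pi*i.


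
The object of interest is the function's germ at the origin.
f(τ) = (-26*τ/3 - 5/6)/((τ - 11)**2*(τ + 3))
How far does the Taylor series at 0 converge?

Denominator factor (τ + 3): pole of order 1 at -3, modulus 3.
Denominator factor (τ - 11)^2: pole of order 2 at 11, modulus 11.
The radius of convergence is the smallest modulus among the singular points: 3.

The radius of convergence is 3.


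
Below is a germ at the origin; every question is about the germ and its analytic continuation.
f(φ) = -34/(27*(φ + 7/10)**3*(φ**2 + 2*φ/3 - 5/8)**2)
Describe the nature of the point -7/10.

The point is a pole of order 3.

The denominator factor φ + 7/10 vanishes at -7/10 and appears to the power 3; the numerator there equals -34/27, nonzero, and no other factor vanishes.
Hence a pole whose order is the multiplicity, 3.


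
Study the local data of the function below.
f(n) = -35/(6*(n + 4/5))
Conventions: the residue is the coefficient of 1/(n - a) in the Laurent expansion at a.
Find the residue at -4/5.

The residue is -35/6.

At the order-1 pole -4/5 set g(n) = (n - (-4/5))*f(n) = -35/6.
Simple pole: residue = g(a) at a = -4/5, which is -35/6.


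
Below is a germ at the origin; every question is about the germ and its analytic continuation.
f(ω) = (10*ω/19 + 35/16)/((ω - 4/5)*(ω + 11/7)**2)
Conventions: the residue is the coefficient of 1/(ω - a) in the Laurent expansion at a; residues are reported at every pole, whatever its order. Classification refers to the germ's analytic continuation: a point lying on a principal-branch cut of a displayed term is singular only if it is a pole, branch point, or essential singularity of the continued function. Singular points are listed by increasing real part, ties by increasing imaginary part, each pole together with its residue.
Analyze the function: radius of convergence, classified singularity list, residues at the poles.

Denominator factor (ω + 11/7)^2: pole of order 2 at -11/7, modulus 11/7.
Denominator factor (ω - 4/5): pole of order 1 at 4/5, modulus 4/5.
The radius of convergence is the smallest modulus among the singular points: 4/5.
At the order-2 pole -11/7 set g(ω) = (ω - (-11/7))^2*f(ω) = (10*ω/19 + 35/16)/(ω - 4/5).
Order-2 pole: residue = g'(a); g'(-11/7) = -971425/2094256, so the residue is -971425/2094256.
At the order-1 pole 4/5 set g(ω) = (ω - (4/5))*f(ω) = (10*ω/19 + 35/16)/(ω + 11/7)**2.
Simple pole: residue = g(a) at a = 4/5, which is 971425/2094256.
List the singular points by increasing real part (a conjugate pair: the negative imaginary part first).

Radius of convergence at 0: 4/5.
At -11/7: a pole of order 2; residue -971425/2094256.
At 4/5: a pole of order 1; residue 971425/2094256.


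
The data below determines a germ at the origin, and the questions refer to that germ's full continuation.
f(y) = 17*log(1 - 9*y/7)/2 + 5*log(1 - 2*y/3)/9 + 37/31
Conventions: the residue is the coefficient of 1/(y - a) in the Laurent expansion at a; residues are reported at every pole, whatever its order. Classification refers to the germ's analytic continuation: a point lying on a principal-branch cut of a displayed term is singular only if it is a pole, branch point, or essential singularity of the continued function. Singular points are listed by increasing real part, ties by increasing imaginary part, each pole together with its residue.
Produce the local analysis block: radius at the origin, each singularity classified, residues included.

Radius of convergence at 0: 7/9.
At 7/9: a logarithmic branch point.
At 3/2: a logarithmic branch point.

Branch term (5/9)*log(1 - y/(3/2)): its argument vanishes at y = 3/2, a logarithmic branch point, modulus 3/2.
Branch term (17/2)*log(1 - y/(7/9)): its argument vanishes at y = 7/9, a logarithmic branch point, modulus 7/9.
The radius of convergence is the smallest modulus among the singular points: 7/9.
List the singular points by increasing real part (a conjugate pair: the negative imaginary part first).


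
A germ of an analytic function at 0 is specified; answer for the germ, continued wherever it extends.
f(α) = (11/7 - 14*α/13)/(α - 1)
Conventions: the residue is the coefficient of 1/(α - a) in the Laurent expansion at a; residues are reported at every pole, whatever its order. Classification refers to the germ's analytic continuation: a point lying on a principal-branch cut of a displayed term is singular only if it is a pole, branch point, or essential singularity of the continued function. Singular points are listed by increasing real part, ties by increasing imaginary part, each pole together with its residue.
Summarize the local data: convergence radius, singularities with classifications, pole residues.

Denominator factor (α - 1): pole of order 1 at 1, modulus 1.
The radius of convergence is the smallest modulus among the singular points: 1.
At the order-1 pole 1 set g(α) = (α - (1))*f(α) = 11/7 - 14*α/13.
Simple pole: residue = g(a) at a = 1, which is 45/91.

Radius of convergence at 0: 1.
At 1: a pole of order 1; residue 45/91.


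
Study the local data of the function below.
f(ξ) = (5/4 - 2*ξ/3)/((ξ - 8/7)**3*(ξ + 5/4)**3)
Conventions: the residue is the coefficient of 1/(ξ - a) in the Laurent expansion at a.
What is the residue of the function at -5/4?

At the order-3 pole -5/4 set g(ξ) = (ξ - (-5/4))^3*f(ξ) = (5/4 - 2*ξ/3)/(ξ - 8/7)**3.
Order-3 pole: residue = g''(a)/2; g''(-5/4) = -265531392/1350125107, so the residue is -132765696/1350125107.

The residue is -132765696/1350125107.


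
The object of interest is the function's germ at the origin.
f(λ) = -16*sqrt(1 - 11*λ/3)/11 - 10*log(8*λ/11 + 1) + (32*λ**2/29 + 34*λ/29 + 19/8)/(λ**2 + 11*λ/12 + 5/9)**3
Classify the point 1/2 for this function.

The point is a regular point.

Denominator factors: λ**2 + 11*λ/12 + 5/9 = 91/72 at λ = 1/2 — none vanishes.
Branch term log(1 - λ/(-11/8)): argument at 1/2 is 15/11, nonzero, so 1/2 is not its branch point (a point on a principal cut is still regular for the continued germ).
Branch term sqrt(1 - λ/(3/11)): argument at 1/2 is -5/6, nonzero, so 1/2 is not its branch point (a point on a principal cut is still regular for the continued germ).
So the germ continues analytically to 1/2.


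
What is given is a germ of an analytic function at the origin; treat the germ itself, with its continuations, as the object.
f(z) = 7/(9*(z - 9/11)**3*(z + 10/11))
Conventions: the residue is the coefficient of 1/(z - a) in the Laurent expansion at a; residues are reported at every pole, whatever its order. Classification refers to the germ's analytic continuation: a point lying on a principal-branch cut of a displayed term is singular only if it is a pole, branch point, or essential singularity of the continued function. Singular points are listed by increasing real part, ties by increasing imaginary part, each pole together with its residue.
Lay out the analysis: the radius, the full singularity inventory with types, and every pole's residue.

Denominator factor (z - 9/11)^3: pole of order 3 at 9/11, modulus 9/11.
Denominator factor (z + 10/11): pole of order 1 at -10/11, modulus 10/11.
The radius of convergence is the smallest modulus among the singular points: 9/11.
At the order-1 pole -10/11 set g(z) = (z - (-10/11))*f(z) = 7/(9*(z - 9/11)**3).
Simple pole: residue = g(a) at a = -10/11, which is -9317/61731.
At the order-3 pole 9/11 set g(z) = (z - (9/11))^3*f(z) = 7/(9*(z + 10/11)).
Order-3 pole: residue = g''(a)/2; g''(9/11) = 18634/61731, so the residue is 9317/61731.
List the singular points by increasing real part (a conjugate pair: the negative imaginary part first).

Radius of convergence at 0: 9/11.
At -10/11: a pole of order 1; residue -9317/61731.
At 9/11: a pole of order 3; residue 9317/61731.


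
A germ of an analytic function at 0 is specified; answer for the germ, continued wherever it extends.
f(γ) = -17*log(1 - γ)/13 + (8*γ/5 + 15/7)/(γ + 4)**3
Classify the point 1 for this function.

The point is a logarithmic branch point.

The term (-17/13)*log(1 - γ/(1)) has argument 1 - 1/(1) = 0 at 1: a logarithmic (infinitely-sheeted) branch point; the remaining terms are analytic or single-valued there.


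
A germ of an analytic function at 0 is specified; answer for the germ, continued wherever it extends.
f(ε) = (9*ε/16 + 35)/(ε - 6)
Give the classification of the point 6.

The point is a pole of order 1.

The denominator factor ε - 6 vanishes at 6 and appears to the power 1; the numerator there equals 307/8, nonzero, and no other factor vanishes.
Hence a pole whose order is the multiplicity, 1.


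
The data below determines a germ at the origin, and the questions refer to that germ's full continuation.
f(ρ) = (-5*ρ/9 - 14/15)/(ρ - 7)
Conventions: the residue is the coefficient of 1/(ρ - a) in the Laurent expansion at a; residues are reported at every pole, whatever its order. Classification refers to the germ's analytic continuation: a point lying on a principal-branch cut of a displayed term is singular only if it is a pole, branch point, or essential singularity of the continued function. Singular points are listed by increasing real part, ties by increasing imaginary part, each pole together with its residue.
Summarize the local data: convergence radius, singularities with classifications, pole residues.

Radius of convergence at 0: 7.
At 7: a pole of order 1; residue -217/45.

Denominator factor (ρ - 7): pole of order 1 at 7, modulus 7.
The radius of convergence is the smallest modulus among the singular points: 7.
At the order-1 pole 7 set g(ρ) = (ρ - (7))*f(ρ) = -5*ρ/9 - 14/15.
Simple pole: residue = g(a) at a = 7, which is -217/45.


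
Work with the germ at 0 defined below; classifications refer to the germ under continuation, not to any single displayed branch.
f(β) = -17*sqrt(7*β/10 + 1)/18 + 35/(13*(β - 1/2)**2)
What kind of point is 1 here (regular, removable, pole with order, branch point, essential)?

Denominator factors: β - 1/2 = 1/2 at β = 1 — none vanishes.
Branch term sqrt(1 - β/(-10/7)): argument at 1 is 17/10, nonzero, so 1 is not its branch point (a point on a principal cut is still regular for the continued germ).
So the germ continues analytically to 1.

The point is a regular point.


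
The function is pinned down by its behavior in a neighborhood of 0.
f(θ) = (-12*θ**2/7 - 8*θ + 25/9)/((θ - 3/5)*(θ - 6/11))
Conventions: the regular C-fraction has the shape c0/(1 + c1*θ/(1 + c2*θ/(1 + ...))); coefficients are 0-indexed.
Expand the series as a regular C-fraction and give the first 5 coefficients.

Taylor coefficients (expand at 0): a_0 = 1375/162, a_1 = 1705/324, a_2 = -520685/40824, a_3 = -708235/11664, a_4 = -255056285/1469664.
c0 = a_0 = 1375/162. Peel one level at a time: if S = 1 + c*θ/S' with S'(0) = 1, then c is the θ-coefficient of S and S' = c*θ/(S - 1).
S_1 = c0/f = 1 + (-31/50)*θ + (148609/78750)*θ^2 + ...; c1 = -31/50.
S_2 = c1*θ/(S_1 - 1) = 1 + (148609/48825)*θ + (66416389/3814209)*θ^2 + ...; c2 = 148609/48825.
S_3 = c2*θ/(S_2 - 1) = 1 + (-1660409725/290233377)*θ + (-179324250300/154592444167)*θ^2 + ...; c3 = -1660409725/290233377.
S_4 = c3*θ/(S_3 - 1) = 1 + (-30132/148609)*θ + ...; c4 = -30132/148609.

The regular C-fraction coefficients are [1375/162, -31/50, 148609/48825, -1660409725/290233377, -30132/148609].


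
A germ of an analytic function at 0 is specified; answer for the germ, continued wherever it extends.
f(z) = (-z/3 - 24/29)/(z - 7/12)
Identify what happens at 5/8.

Denominator factors: z - 7/12 = 1/24 at z = 5/8 — none vanishes.
So the germ continues analytically to 5/8.

The point is a regular point.


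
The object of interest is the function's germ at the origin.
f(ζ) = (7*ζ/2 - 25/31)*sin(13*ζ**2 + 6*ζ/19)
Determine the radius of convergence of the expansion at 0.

The factor sin(13*ζ**2 + 6*ζ/19) is entire and contributes no finite singular point.
The polynomial part has no poles.
No finite singular points: the Taylor series at 0 converges everywhere.

The radius of convergence is infinite.


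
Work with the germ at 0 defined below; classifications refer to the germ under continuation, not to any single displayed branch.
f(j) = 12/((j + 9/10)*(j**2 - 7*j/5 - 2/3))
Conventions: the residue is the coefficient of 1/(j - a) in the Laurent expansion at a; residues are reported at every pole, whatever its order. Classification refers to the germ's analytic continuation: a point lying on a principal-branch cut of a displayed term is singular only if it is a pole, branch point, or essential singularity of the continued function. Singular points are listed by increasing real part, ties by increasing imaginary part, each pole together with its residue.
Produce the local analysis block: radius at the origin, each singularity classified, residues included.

Radius of convergence at 0: -7/10 + (1/30)*sqrt(1041).
At -9/10: a pole of order 1; residue 3600/421.
At 7/10 - (1/30)*sqrt(1041): a pole of order 1; residue -1800/421 - (28800/146087)*sqrt(1041).
At 7/10 + (1/30)*sqrt(1041): a pole of order 1; residue -1800/421 + (28800/146087)*sqrt(1041).


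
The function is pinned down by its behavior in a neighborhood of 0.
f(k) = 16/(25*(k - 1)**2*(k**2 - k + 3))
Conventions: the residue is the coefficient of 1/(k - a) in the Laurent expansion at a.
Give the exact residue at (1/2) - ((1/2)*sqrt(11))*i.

The residue is (8/225) - ((8/495)*sqrt(11))*i.

The factor k**2 - k + 3 splits as (k - a)(k - a') with a = (1/2) - ((1/2)*sqrt(11))*i, a' = (1/2) + ((1/2)*sqrt(11))*i. At the order-1 pole a set g(k) = (k - a)*f(k) = [16/(25*(k - 1)**2)] / (k - a').
Simple pole: residue = g(a) at a = (1/2) - ((1/2)*sqrt(11))*i, which is (8/225) - ((8/495)*sqrt(11))*i.


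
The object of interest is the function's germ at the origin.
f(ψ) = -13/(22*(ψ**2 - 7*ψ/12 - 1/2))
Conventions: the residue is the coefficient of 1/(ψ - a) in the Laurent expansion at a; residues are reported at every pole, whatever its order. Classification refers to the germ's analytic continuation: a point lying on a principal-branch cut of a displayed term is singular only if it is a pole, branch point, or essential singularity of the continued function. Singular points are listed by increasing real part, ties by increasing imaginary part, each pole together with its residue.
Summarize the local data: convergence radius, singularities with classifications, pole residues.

Radius of convergence at 0: -7/24 + (1/24)*sqrt(337).
At 7/24 - (1/24)*sqrt(337): a pole of order 1; residue (78/3707)*sqrt(337).
At 7/24 + (1/24)*sqrt(337): a pole of order 1; residue -(78/3707)*sqrt(337).

Denominator factor (ψ**2 - 7*ψ/12 - 1/2): discriminant 337/144, real irrational roots 7/24 + (1/24)*sqrt(337) and 7/24 - (1/24)*sqrt(337); poles of order 1, moduli 7/24 + (1/24)*sqrt(337) and -7/24 + (1/24)*sqrt(337).
The radius of convergence is the smallest modulus among the singular points: -7/24 + (1/24)*sqrt(337).
The factor ψ**2 - 7*ψ/12 - 1/2 splits as (ψ - a)(ψ - a') with a = 7/24 - (1/24)*sqrt(337), a' = 7/24 + (1/24)*sqrt(337). At the order-1 pole a set g(ψ) = (ψ - a)*f(ψ) = [-13/22] / (ψ - a').
Simple pole: residue = g(a) at a = 7/24 - (1/24)*sqrt(337), which is (78/3707)*sqrt(337).
The factor ψ**2 - 7*ψ/12 - 1/2 splits as (ψ - a)(ψ - a') with a = 7/24 + (1/24)*sqrt(337), a' = 7/24 - (1/24)*sqrt(337). At the order-1 pole a set g(ψ) = (ψ - a)*f(ψ) = [-13/22] / (ψ - a').
Simple pole: residue = g(a) at a = 7/24 + (1/24)*sqrt(337), which is -(78/3707)*sqrt(337).
List the singular points by increasing real part (a conjugate pair: the negative imaginary part first).


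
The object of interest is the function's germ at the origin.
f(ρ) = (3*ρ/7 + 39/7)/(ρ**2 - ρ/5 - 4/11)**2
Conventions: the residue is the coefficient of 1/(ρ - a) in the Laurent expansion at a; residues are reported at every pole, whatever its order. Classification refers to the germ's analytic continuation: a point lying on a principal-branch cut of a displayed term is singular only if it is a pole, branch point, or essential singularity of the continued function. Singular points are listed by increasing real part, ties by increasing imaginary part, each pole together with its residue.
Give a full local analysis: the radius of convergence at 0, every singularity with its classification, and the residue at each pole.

Radius of convergence at 0: -1/10 + (1/110)*sqrt(4521).
At 1/10 - (1/110)*sqrt(4521): a pole of order 2; residue (36025/394149)*sqrt(4521).
At 1/10 + (1/110)*sqrt(4521): a pole of order 2; residue -(36025/394149)*sqrt(4521).

Denominator factor (ρ**2 - ρ/5 - 4/11)^2: discriminant 411/275, real irrational roots 1/10 + (1/110)*sqrt(4521) and 1/10 - (1/110)*sqrt(4521); poles of order 2, moduli 1/10 + (1/110)*sqrt(4521) and -1/10 + (1/110)*sqrt(4521).
The radius of convergence is the smallest modulus among the singular points: -1/10 + (1/110)*sqrt(4521).
The factor ρ**2 - ρ/5 - 4/11 splits as (ρ - a)(ρ - a') with a = 1/10 - (1/110)*sqrt(4521), a' = 1/10 + (1/110)*sqrt(4521). At the order-2 pole a set g(ρ) = (ρ - a)^2*f(ρ) = [3*ρ/7 + 39/7] / (ρ - a')^2.
Order-2 pole: residue = g'(a); g'(1/10 - (1/110)*sqrt(4521)) = (36025/394149)*sqrt(4521), so the residue is (36025/394149)*sqrt(4521).
The factor ρ**2 - ρ/5 - 4/11 splits as (ρ - a)(ρ - a') with a = 1/10 + (1/110)*sqrt(4521), a' = 1/10 - (1/110)*sqrt(4521). At the order-2 pole a set g(ρ) = (ρ - a)^2*f(ρ) = [3*ρ/7 + 39/7] / (ρ - a')^2.
Order-2 pole: residue = g'(a); g'(1/10 + (1/110)*sqrt(4521)) = -(36025/394149)*sqrt(4521), so the residue is -(36025/394149)*sqrt(4521).
List the singular points by increasing real part (a conjugate pair: the negative imaginary part first).


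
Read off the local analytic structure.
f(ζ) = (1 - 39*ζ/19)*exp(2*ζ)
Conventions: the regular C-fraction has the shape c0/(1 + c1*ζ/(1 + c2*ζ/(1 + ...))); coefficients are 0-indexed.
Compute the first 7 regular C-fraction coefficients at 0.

The regular C-fraction coefficients are [1, 1/19, -761/19, 88198/2283, 166579/5298843, -367255556/1933149295, 123706354651/401951795420].

Taylor coefficients (expand at 0): a_0 = 1, a_1 = -1/19, a_2 = -40/19, a_3 = -158/57, a_4 = -118/57, a_5 = -314/285, a_6 = -392/855.
c0 = a_0 = 1. Peel one level at a time: if S = 1 + c*ζ/S' with S'(0) = 1, then c is the ζ-coefficient of S and S' = c*ζ/(S - 1).
S_1 = c0/f = 1 + (1/19)*ζ + (761/361)*ζ^2 + ...; c1 = 1/19.
S_2 = c1*ζ/(S_1 - 1) = 1 + (-761/19)*ζ + (4642/3)*ζ^2 + ...; c2 = -761/19.
S_3 = c2*ζ/(S_2 - 1) = 1 + (88198/2283)*ζ + (-6330002/5212089)*ζ^2 + ...; c3 = 88198/2283.
S_4 = c3*ζ/(S_3 - 1) = 1 + (166579/5298843)*ζ + (482596/80805615)*ζ^2 + ...; c4 = 166579/5298843.
S_5 = c4*ζ/(S_4 - 1) = 1 + (-367255556/1933149295)*ζ + (40560334291/693714081025)*ζ^2 + ...; c5 = -367255556/1933149295.
S_6 = c5*ζ/(S_5 - 1) = 1 + (123706354651/401951795420)*ζ + ...; c6 = 123706354651/401951795420.


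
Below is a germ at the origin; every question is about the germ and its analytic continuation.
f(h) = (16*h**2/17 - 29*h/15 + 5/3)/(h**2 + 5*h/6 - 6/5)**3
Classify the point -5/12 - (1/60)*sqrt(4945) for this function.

The point is a pole of order 3.

The denominator factor h**2 + 5*h/6 - 6/5 vanishes at -5/12 - (1/60)*sqrt(4945) and appears to the power 3; the numerator there equals 4007/1020 + (77/1700)*sqrt(4945), nonzero, and no other factor vanishes.
Hence a pole whose order is the multiplicity, 3.


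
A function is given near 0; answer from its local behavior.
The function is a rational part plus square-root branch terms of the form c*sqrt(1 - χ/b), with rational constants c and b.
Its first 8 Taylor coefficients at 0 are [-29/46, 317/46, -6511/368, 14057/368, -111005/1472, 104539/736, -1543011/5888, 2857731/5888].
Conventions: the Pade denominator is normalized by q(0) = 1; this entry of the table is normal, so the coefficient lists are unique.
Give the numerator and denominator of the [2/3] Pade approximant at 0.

Taylor coefficients needed (read off): a_0 = -29/46, a_1 = 317/46, a_2 = -6511/368, a_3 = 14057/368, a_4 = -111005/1472, a_5 = 104539/736.
Write the denominator as Q(χ) = 1 + q1*χ + q2*χ^2 + q3*χ^3. Requiring Q*f - P = O(χ^6) with deg P <= 2 kills the coefficients of χ^3..χ^5 in Q*f:
  χ^3: a_3 + q1*a_2 + q2*a_1 + q3*a_0 = 0, i.e. 14057/368 + (-6511/368)*q1 + (317/46)*q2 + (-29/46)*q3 = 0.
  χ^4: a_4 + q1*a_3 + q2*a_2 + q3*a_1 = 0, i.e. -111005/1472 + (14057/368)*q1 + (-6511/368)*q2 + (317/46)*q3 = 0.
  χ^5: a_5 + q1*a_4 + q2*a_3 + q3*a_2 = 0, i.e. 104539/736 + (-111005/1472)*q1 + (14057/368)*q2 + (-6511/368)*q3 = 0.
Solving this linear system: q1 = 683020713/251913505, q2 = 1375421241/1007654020, q3 = -292953929/503827010.
The numerator is Q*f truncated at degree 2: P0 = a_0 = -29/46; P1 = a_1 + q1*a_0 = 30024490204/5794010615; P2 = a_2 + q1*a_1 + q2*a_0 = 105715349/806123216.

The Pade approximant has numerator coefficients [-29/46, 30024490204/5794010615, 105715349/806123216]; denominator coefficients [1, 683020713/251913505, 1375421241/1007654020, -292953929/503827010].


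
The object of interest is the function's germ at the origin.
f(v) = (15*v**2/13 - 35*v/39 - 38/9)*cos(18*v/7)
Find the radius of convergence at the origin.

The factor cos(18*v/7) is entire and contributes no finite singular point.
The polynomial part has no poles.
No finite singular points: the Taylor series at 0 converges everywhere.

The radius of convergence is infinite.
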